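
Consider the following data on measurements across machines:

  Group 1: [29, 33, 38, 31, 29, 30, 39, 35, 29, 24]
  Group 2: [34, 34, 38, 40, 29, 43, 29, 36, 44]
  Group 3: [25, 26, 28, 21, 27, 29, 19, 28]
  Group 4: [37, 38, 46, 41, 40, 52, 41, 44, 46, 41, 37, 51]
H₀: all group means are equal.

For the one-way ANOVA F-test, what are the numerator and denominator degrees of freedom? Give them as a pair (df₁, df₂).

degrees of freedom = [3, 35]

k = 4 groups, N = 39 total
df = (k−1, N−k) = (4−1, 39−4) = (3, 35)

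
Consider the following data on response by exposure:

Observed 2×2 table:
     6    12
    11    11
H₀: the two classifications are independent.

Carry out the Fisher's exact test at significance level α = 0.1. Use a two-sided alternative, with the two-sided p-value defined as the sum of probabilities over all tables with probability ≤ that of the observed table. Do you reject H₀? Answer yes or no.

reject H₀: no

Margins: r₁=18, r₂=22, c₁=17, c₂=23, n=40
p_obs = C(18,6)·C(22,11)/C(40,17); sum pmf over tables with pmf ≤ p_obs
p-value (two-sided) = 0.34756
At α=0.1: p ≥ α → fail to reject H₀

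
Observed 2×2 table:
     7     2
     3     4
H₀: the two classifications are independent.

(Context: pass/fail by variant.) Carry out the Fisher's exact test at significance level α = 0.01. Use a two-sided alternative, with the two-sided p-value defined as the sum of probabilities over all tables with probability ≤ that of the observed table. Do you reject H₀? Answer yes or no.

Margins: r₁=9, r₂=7, c₁=10, c₂=6, n=16
p_obs = C(9,7)·C(7,3)/C(16,10); sum pmf over tables with pmf ≤ p_obs
p-value (two-sided) = 0.30245
At α=0.01: p ≥ α → fail to reject H₀

reject H₀: no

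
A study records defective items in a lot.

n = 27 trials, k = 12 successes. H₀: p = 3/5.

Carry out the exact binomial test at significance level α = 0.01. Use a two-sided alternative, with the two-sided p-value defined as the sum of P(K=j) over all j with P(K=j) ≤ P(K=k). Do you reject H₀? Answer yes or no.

Exact binomial: n=27, k=12, p₀=3/5=0.6000
P(X=j) = C(n,j)·p₀^j·(1−p₀)^(n−j); p = Σ P(X=j) over j with P(X=j) ≤ P(X=12)
p-value (two-sided) = 0.11642
At α=0.01: p ≥ α → fail to reject H₀

reject H₀: no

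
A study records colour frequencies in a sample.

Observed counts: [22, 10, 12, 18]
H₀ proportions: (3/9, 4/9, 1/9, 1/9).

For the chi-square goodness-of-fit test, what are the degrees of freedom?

df = k − 1 = 4 − 1 = 3

degrees of freedom = 3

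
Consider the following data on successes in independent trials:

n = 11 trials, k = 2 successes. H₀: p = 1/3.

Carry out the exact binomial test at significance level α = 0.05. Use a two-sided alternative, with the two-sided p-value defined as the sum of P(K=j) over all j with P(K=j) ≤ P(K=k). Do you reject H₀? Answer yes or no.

Exact binomial: n=11, k=2, p₀=1/3=0.3333
P(X=j) = C(n,j)·p₀^j·(1−p₀)^(n−j); p = Σ P(X=j) over j with P(X=j) ≤ P(X=2)
p-value (two-sided) = 0.35620
At α=0.05: p ≥ α → fail to reject H₀

reject H₀: no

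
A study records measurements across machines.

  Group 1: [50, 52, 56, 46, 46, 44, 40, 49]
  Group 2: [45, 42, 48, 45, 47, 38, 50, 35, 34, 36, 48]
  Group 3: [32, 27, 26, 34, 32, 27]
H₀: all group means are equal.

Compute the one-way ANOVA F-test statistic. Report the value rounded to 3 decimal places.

test statistic = 22.627

Group means [47.88, 42.55, 29.67], grand mean 41.160
SSB = Σnᵢ(x̄ᵢ−x̄)² = 1174.424; SSW = ΣΣ(x−x̄ᵢ)² = 570.936
MSB = 1174.424/2 = 587.2122; MSW = 570.936/22 = 25.9516
F = MSB/MSW = 22.6272
df = (2, 22)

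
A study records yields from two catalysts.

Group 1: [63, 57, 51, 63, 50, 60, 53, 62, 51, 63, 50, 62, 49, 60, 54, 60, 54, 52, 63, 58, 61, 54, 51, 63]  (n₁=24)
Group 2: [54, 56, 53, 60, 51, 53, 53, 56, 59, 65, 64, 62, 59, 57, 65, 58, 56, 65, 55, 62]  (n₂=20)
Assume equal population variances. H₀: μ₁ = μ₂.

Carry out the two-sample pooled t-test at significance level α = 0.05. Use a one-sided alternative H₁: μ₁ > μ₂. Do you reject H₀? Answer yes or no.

reject H₀: no

x̄₁=56.833, s₁=5.156, n₁=24
x̄₂=58.150, s₂=4.487, n₂=20
s_p² = [23·5.156² + 19·4.487²]/42 = 23.6639
SE = √(s_p²·(1/24+1/20)) = 1.4728
t = (56.833−58.150)/1.4728 = -0.8940
df = 42
p-value (one-sided, H₁ greater) = 0.81179
At α=0.05: p ≥ α → fail to reject H₀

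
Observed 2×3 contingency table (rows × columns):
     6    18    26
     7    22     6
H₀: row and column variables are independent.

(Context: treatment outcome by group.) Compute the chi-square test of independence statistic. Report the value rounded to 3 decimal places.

test statistic = 10.662

Row totals [50, 35], col totals [13, 40, 32], n=85
χ² = (6−7.65)²/7.65 + (18−23.53)²/23.53 + (26−18.82)²/18.82 + (7−5.35)²/5.35 + (22−16.47)²/16.47 + (6−13.18)²/13.18 = 10.6619
df = 2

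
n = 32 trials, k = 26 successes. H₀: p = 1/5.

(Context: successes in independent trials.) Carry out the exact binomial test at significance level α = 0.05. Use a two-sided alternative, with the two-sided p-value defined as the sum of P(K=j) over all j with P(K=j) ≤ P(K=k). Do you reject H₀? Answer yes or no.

Exact binomial: n=32, k=26, p₀=1/5=0.2000
P(X=j) = C(n,j)·p₀^j·(1−p₀)^(n−j); p = Σ P(X=j) over j with P(X=j) ≤ P(X=26)
p-value (two-sided) = 0.00000
At α=0.05: p < α → reject H₀

reject H₀: yes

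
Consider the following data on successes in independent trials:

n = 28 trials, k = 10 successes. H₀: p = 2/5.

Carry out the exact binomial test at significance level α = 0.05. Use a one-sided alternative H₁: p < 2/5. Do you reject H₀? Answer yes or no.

Exact binomial: n=28, k=10, p₀=2/5=0.4000
P(X≤10) from Σ C(n,i)·p₀^i·(1−p₀)^(n−i)
p-value (one-sided, H₁ less) = 0.39857
At α=0.05: p ≥ α → fail to reject H₀

reject H₀: no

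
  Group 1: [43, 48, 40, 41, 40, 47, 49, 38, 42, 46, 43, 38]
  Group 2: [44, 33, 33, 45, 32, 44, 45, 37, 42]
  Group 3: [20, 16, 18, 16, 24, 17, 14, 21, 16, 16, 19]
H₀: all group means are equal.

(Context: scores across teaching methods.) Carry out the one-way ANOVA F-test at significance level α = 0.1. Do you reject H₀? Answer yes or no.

reject H₀: yes

Group means [42.92, 39.44, 17.91], grand mean 33.344
SSB = Σnᵢ(x̄ᵢ−x̄)² = 4055.171; SSW = ΣΣ(x−x̄ᵢ)² = 496.048
MSB = 4055.171/2 = 2027.5854; MSW = 496.048/29 = 17.1051
F = MSB/MSW = 118.5369
df = (2, 29)
p-value (upper-tail) = 0.00000
At α=0.1: p < α → reject H₀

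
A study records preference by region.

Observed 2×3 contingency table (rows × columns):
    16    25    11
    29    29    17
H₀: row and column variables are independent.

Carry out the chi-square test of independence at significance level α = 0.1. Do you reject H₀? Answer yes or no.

reject H₀: no

Row totals [52, 75], col totals [45, 54, 28], n=127
χ² = (16−18.43)²/18.43 + (25−22.11)²/22.11 + (11−11.46)²/11.46 + (29−26.57)²/26.57 + (29−31.89)²/31.89 + (17−16.54)²/16.54 = 1.2120
df = 2
p-value (upper-tail) = 0.54554
At α=0.1: p ≥ α → fail to reject H₀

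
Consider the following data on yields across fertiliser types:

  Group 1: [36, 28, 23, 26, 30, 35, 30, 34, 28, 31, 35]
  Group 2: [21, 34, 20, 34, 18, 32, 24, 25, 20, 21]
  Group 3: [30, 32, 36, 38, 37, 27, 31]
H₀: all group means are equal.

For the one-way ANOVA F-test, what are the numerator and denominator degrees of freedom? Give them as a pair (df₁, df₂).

k = 3 groups, N = 28 total
df = (k−1, N−k) = (3−1, 28−3) = (2, 25)

degrees of freedom = [2, 25]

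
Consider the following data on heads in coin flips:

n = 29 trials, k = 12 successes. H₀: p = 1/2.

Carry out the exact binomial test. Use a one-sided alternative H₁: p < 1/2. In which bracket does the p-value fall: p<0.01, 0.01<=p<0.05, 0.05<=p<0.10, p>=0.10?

Exact binomial: n=29, k=12, p₀=1/2=0.5000
P(X≤12) from Σ C(n,i)·p₀^i·(1−p₀)^(n−i)
p-value (one-sided, H₁ less) = 0.22913
→ bracket: p>=0.10

p-value bracket: p>=0.10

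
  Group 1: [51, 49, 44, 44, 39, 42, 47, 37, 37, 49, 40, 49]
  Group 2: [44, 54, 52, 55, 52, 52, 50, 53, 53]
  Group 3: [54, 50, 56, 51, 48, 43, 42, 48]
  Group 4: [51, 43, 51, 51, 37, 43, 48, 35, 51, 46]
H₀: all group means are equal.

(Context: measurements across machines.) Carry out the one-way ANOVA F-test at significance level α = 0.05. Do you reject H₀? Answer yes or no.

reject H₀: yes

Group means [44.00, 51.67, 49.00, 45.60], grand mean 47.205
SSB = Σnᵢ(x̄ᵢ−x̄)² = 353.959; SSW = ΣΣ(x−x̄ᵢ)² = 846.400
MSB = 353.959/3 = 117.9863; MSW = 846.400/35 = 24.1829
F = MSB/MSW = 4.8789
df = (3, 35)
p-value (upper-tail) = 0.00614
At α=0.05: p < α → reject H₀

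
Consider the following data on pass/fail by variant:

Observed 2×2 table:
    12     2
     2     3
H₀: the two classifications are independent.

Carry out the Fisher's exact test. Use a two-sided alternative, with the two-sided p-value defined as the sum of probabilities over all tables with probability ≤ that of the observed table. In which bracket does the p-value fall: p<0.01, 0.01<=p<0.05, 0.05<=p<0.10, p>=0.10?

Margins: r₁=14, r₂=5, c₁=14, c₂=5, n=19
p_obs = C(14,12)·C(5,2)/C(19,14); sum pmf over tables with pmf ≤ p_obs
p-value (two-sided) = 0.08437
→ bracket: 0.05<=p<0.10

p-value bracket: 0.05<=p<0.10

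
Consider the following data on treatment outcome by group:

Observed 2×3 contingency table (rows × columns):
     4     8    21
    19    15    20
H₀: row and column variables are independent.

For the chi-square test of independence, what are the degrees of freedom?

df = (r−1)(c−1) = (2−1)·(3−1) = 2

degrees of freedom = 2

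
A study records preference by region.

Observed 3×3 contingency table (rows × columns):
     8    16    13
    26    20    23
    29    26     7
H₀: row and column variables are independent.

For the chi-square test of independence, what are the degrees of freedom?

degrees of freedom = 4

df = (r−1)(c−1) = (3−1)·(3−1) = 4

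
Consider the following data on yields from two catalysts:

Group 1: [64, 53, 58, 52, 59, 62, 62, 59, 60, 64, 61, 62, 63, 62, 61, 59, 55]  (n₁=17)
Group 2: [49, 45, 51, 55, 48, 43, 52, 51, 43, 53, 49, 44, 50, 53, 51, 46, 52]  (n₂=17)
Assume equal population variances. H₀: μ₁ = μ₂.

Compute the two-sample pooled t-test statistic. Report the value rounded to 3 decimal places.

test statistic = 8.519

x̄₁=59.765, s₁=3.562, n₁=17
x̄₂=49.118, s₂=3.723, n₂=17
s_p² = [16·3.562² + 16·3.723²]/32 = 13.2757
SE = √(s_p²·(1/17+1/17)) = 1.2497
t = (59.765−49.118)/1.2497 = 8.5194
df = 32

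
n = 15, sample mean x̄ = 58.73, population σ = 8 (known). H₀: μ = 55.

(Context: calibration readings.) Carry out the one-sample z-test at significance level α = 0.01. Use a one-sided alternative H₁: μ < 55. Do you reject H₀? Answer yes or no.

SE = σ/√n = 8/√15 = 2.0656
z = (x̄−μ₀)/SE = (58.73−55)/2.0656 = 1.8058
p-value (one-sided, H₁ less) = 0.96452
At α=0.01: p ≥ α → fail to reject H₀

reject H₀: no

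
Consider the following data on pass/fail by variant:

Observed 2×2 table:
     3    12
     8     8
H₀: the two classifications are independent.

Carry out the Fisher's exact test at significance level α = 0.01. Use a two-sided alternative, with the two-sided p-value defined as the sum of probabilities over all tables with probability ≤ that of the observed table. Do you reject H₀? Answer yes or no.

reject H₀: no

Margins: r₁=15, r₂=16, c₁=11, c₂=20, n=31
p_obs = C(15,3)·C(16,8)/C(31,11); sum pmf over tables with pmf ≤ p_obs
p-value (two-sided) = 0.13505
At α=0.01: p ≥ α → fail to reject H₀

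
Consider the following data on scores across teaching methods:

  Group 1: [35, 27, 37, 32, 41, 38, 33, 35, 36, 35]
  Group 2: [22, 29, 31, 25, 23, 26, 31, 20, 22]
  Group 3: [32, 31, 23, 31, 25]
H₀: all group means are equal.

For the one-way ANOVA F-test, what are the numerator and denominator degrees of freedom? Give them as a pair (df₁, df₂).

k = 3 groups, N = 24 total
df = (k−1, N−k) = (3−1, 24−3) = (2, 21)

degrees of freedom = [2, 21]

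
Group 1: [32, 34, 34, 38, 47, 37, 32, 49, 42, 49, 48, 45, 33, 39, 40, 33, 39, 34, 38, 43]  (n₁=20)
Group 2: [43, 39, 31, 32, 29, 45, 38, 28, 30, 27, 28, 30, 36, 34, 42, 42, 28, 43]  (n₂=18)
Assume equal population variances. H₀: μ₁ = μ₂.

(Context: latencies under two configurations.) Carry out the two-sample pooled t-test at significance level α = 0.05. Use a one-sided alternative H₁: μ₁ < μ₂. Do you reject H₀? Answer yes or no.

x̄₁=39.300, s₁=5.877, n₁=20
x̄₂=34.722, s₂=6.295, n₂=18
s_p² = [19·5.877² + 17·6.295²]/36 = 36.9392
SE = √(s_p²·(1/20+1/18)) = 1.9746
t = (39.300−34.722)/1.9746 = 2.3183
df = 36
p-value (one-sided, H₁ less) = 0.98689
At α=0.05: p ≥ α → fail to reject H₀

reject H₀: no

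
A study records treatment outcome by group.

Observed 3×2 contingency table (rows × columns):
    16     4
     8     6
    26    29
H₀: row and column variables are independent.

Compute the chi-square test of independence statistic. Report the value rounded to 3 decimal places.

test statistic = 6.387

Row totals [20, 14, 55], col totals [50, 39], n=89
χ² = (16−11.24)²/11.24 + (4−8.76)²/8.76 + (8−7.87)²/7.87 + (6−6.13)²/6.13 + (26−30.90)²/30.90 + (29−24.10)²/24.10 = 6.3874
df = 2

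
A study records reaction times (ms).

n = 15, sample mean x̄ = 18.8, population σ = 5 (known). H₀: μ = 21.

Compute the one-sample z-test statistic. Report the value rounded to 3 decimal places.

test statistic = -1.704

SE = σ/√n = 5/√15 = 1.2910
z = (x̄−μ₀)/SE = (18.8−21)/1.2910 = -1.7041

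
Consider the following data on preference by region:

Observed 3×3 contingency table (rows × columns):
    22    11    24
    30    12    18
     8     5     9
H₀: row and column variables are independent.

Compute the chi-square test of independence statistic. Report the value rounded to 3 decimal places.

Row totals [57, 60, 22], col totals [60, 28, 51], n=139
χ² = (22−24.60)²/24.60 + (11−11.48)²/11.48 + (24−20.91)²/20.91 + (30−25.90)²/25.90 + (12−12.09)²/12.09 + (18−22.01)²/22.01 + (8−9.50)²/9.50 + (5−4.43)²/4.43 + (9−8.07)²/8.07 = 2.5487
df = 4

test statistic = 2.549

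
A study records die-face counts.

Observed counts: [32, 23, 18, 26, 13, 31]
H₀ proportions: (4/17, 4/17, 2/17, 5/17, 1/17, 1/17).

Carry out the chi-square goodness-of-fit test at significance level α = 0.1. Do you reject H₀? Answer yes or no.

reject H₀: yes

n = 143; E_i = n·p_i = [33.65, 33.65, 16.82, 42.06, 8.41, 8.41]
χ² = (32−33.65)²/33.65 + (23−33.65)²/33.65 + (18−16.82)²/16.82 + (26−42.06)²/42.06 + (13−8.41)²/8.41 + (31−8.41)²/8.41 = 72.8227
df = 5
p-value (upper-tail) = 0.00000
At α=0.1: p < α → reject H₀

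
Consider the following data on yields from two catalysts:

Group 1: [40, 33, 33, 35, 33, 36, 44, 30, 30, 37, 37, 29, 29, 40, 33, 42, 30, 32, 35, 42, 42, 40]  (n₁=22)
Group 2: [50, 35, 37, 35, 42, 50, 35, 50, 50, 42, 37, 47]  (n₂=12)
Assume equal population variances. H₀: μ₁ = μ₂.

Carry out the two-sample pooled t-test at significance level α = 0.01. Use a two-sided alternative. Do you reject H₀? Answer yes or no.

x̄₁=35.545, s₁=4.768, n₁=22
x̄₂=42.500, s₂=6.571, n₂=12
s_p² = [21·4.768² + 11·6.571²]/32 = 29.7642
SE = √(s_p²·(1/22+1/12)) = 1.9579
t = (35.545−42.500)/1.9579 = -3.5521
df = 32
p-value (two-sided) = 0.00121
At α=0.01: p < α → reject H₀

reject H₀: yes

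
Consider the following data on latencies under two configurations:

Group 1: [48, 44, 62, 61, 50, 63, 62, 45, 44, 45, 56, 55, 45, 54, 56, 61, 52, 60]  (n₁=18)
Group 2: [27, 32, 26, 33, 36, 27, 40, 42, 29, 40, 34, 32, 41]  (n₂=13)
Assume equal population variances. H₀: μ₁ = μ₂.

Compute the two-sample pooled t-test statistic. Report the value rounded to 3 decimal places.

x̄₁=53.500, s₁=7.056, n₁=18
x̄₂=33.769, s₂=5.659, n₂=13
s_p² = [17·7.056² + 12·5.659²]/29 = 42.4416
SE = √(s_p²·(1/18+1/13)) = 2.3712
t = (53.500−33.769)/2.3712 = 8.3210
df = 29

test statistic = 8.321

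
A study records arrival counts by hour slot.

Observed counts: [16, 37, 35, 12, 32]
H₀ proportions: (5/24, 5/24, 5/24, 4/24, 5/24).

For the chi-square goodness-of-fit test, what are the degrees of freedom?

df = k − 1 = 5 − 1 = 4

degrees of freedom = 4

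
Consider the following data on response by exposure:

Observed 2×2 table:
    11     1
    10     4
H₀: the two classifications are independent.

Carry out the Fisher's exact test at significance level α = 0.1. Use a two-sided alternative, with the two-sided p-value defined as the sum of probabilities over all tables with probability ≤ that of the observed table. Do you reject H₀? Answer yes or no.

Margins: r₁=12, r₂=14, c₁=21, c₂=5, n=26
p_obs = C(12,11)·C(14,10)/C(26,21); sum pmf over tables with pmf ≤ p_obs
p-value (two-sided) = 0.33043
At α=0.1: p ≥ α → fail to reject H₀

reject H₀: no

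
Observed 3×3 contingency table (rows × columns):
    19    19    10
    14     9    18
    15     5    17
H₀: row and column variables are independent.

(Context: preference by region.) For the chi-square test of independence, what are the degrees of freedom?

df = (r−1)(c−1) = (3−1)·(3−1) = 4

degrees of freedom = 4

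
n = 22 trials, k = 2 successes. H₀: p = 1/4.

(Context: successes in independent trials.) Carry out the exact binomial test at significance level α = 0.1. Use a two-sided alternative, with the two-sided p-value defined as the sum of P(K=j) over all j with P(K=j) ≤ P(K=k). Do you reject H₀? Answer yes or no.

Exact binomial: n=22, k=2, p₀=1/4=0.2500
P(X=j) = C(n,j)·p₀^j·(1−p₀)^(n−j); p = Σ P(X=j) over j with P(X=j) ≤ P(X=2)
p-value (two-sided) = 0.13524
At α=0.1: p ≥ α → fail to reject H₀

reject H₀: no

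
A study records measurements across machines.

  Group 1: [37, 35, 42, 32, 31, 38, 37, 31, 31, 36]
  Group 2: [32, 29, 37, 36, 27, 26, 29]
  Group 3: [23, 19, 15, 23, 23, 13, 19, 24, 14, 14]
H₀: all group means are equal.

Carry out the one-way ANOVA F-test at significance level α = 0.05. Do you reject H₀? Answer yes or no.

reject H₀: yes

Group means [35.00, 30.86, 18.70], grand mean 27.889
SSB = Σnᵢ(x̄ᵢ−x̄)² = 1411.710; SSW = ΣΣ(x−x̄ᵢ)² = 408.957
MSB = 1411.710/2 = 705.8548; MSW = 408.957/24 = 17.0399
F = MSB/MSW = 41.4237
df = (2, 24)
p-value (upper-tail) = 0.00000
At α=0.05: p < α → reject H₀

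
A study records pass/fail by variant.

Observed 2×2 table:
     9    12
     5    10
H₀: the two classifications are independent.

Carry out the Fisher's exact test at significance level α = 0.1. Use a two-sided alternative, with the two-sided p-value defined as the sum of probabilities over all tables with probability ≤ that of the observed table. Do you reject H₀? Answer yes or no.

Margins: r₁=21, r₂=15, c₁=14, c₂=22, n=36
p_obs = C(21,9)·C(15,5)/C(36,14); sum pmf over tables with pmf ≤ p_obs
p-value (two-sided) = 0.73172
At α=0.1: p ≥ α → fail to reject H₀

reject H₀: no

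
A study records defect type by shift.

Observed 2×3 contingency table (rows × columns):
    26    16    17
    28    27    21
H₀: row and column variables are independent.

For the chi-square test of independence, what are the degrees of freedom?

degrees of freedom = 2

df = (r−1)(c−1) = (2−1)·(3−1) = 2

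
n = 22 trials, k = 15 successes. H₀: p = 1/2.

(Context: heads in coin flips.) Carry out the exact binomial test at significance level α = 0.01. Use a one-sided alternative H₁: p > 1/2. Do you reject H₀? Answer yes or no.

reject H₀: no

Exact binomial: n=22, k=15, p₀=1/2=0.5000
P(X≥15) from Σ C(n,i)·p₀^i·(1−p₀)^(n−i)
p-value (one-sided, H₁ greater) = 0.06690
At α=0.01: p ≥ α → fail to reject H₀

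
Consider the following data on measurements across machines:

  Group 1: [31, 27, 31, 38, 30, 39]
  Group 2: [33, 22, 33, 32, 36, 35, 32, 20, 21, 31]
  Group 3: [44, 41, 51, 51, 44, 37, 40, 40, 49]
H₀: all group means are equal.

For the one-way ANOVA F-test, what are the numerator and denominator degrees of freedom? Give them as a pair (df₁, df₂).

k = 3 groups, N = 25 total
df = (k−1, N−k) = (3−1, 25−3) = (2, 22)

degrees of freedom = [2, 22]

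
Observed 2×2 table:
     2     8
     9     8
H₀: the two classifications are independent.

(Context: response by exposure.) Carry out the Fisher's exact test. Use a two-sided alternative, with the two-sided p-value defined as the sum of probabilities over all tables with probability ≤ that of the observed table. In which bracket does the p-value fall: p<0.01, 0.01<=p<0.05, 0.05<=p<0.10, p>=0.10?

p-value bracket: p>=0.10

Margins: r₁=10, r₂=17, c₁=11, c₂=16, n=27
p_obs = C(10,2)·C(17,9)/C(27,11); sum pmf over tables with pmf ≤ p_obs
p-value (two-sided) = 0.12413
→ bracket: p>=0.10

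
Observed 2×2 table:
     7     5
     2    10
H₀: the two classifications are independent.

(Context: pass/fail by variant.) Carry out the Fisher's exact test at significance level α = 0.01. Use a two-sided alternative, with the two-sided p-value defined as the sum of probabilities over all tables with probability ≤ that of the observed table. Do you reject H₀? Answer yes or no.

Margins: r₁=12, r₂=12, c₁=9, c₂=15, n=24
p_obs = C(12,7)·C(12,2)/C(24,9); sum pmf over tables with pmf ≤ p_obs
p-value (two-sided) = 0.08938
At α=0.01: p ≥ α → fail to reject H₀

reject H₀: no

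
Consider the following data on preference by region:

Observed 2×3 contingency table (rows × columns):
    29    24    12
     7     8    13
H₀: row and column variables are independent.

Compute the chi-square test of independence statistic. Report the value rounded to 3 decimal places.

Row totals [65, 28], col totals [36, 32, 25], n=93
χ² = (29−25.16)²/25.16 + (24−22.37)²/22.37 + (12−17.47)²/17.47 + (7−10.84)²/10.84 + (8−9.63)²/9.63 + (13−7.53)²/7.53 = 8.0360
df = 2

test statistic = 8.036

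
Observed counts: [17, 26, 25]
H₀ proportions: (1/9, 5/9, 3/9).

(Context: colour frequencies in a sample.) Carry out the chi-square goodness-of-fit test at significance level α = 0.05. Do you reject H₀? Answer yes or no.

reject H₀: yes

n = 68; E_i = n·p_i = [7.56, 37.78, 22.67]
χ² = (17−7.56)²/7.56 + (26−37.78)²/37.78 + (25−22.67)²/22.67 = 15.7176
df = 2
p-value (upper-tail) = 0.00039
At α=0.05: p < α → reject H₀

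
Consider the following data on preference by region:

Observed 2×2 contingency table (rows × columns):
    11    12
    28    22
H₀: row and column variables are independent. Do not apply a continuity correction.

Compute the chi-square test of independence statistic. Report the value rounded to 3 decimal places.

test statistic = 0.423

Row totals [23, 50], col totals [39, 34], n=73
χ² = (11−12.29)²/12.29 + (12−10.71)²/10.71 + (28−26.71)²/26.71 + (22−23.29)²/23.29 = 0.4230
df = 1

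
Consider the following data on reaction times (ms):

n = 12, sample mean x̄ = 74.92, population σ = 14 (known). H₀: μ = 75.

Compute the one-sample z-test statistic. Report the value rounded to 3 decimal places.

test statistic = -0.020

SE = σ/√n = 14/√12 = 4.0415
z = (x̄−μ₀)/SE = (74.92−75)/4.0415 = -0.0198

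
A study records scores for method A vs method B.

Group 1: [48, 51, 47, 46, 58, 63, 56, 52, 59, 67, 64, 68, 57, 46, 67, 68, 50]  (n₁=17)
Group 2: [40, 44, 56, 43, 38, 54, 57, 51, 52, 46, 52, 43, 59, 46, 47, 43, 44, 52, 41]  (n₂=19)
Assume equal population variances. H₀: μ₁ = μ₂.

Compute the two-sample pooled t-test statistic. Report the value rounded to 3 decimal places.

x̄₁=56.882, s₁=8.162, n₁=17
x̄₂=47.789, s₂=6.179, n₂=19
s_p² = [16·8.162² + 18·6.179²]/34 = 51.5565
SE = √(s_p²·(1/17+1/19)) = 2.3971
t = (56.882−47.789)/2.3971 = 3.7932
df = 34

test statistic = 3.793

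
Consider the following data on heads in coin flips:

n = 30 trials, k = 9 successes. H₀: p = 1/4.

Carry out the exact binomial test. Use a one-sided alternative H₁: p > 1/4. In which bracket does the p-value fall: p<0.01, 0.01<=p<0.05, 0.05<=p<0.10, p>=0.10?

Exact binomial: n=30, k=9, p₀=1/4=0.2500
P(X≥9) from Σ C(n,i)·p₀^i·(1−p₀)^(n−i)
p-value (one-sided, H₁ greater) = 0.32640
→ bracket: p>=0.10

p-value bracket: p>=0.10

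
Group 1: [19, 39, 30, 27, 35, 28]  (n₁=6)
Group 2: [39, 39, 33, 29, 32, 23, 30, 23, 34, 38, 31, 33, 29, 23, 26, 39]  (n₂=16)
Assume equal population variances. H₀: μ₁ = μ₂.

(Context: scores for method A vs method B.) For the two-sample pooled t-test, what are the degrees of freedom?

degrees of freedom = 20

df = n₁ + n₂ − 2 = 6 + 16 − 2 = 20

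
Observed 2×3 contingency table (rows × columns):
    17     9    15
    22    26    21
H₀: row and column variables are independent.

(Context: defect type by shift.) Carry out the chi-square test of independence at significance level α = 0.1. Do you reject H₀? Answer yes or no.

Row totals [41, 69], col totals [39, 35, 36], n=110
χ² = (17−14.54)²/14.54 + (9−13.05)²/13.05 + (15−13.42)²/13.42 + (22−24.46)²/24.46 + (26−21.95)²/21.95 + (21−22.58)²/22.58 = 2.9629
df = 2
p-value (upper-tail) = 0.22731
At α=0.1: p ≥ α → fail to reject H₀

reject H₀: no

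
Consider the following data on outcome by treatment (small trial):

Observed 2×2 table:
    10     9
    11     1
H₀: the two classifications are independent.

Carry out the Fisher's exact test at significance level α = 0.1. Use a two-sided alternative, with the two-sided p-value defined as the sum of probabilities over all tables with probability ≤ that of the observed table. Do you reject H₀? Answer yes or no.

Margins: r₁=19, r₂=12, c₁=21, c₂=10, n=31
p_obs = C(19,10)·C(12,11)/C(31,21); sum pmf over tables with pmf ≤ p_obs
p-value (two-sided) = 0.04638
At α=0.1: p < α → reject H₀

reject H₀: yes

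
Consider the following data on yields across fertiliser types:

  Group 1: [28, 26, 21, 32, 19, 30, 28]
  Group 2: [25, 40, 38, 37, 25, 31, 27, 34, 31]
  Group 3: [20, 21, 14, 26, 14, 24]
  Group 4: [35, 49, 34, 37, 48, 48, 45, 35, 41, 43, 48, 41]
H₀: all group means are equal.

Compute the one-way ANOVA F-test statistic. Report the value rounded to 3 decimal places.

Group means [26.29, 32.00, 19.83, 42.00], grand mean 32.206
SSB = Σnᵢ(x̄ᵢ−x̄)² = 2315.297; SSW = ΣΣ(x−x̄ᵢ)² = 868.262
MSB = 2315.297/3 = 771.7656; MSW = 868.262/30 = 28.9421
F = MSB/MSW = 26.6659
df = (3, 30)

test statistic = 26.666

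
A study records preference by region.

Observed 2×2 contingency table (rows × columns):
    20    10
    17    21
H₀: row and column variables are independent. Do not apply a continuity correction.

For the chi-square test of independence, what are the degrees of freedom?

degrees of freedom = 1

df = (r−1)(c−1) = (2−1)·(2−1) = 1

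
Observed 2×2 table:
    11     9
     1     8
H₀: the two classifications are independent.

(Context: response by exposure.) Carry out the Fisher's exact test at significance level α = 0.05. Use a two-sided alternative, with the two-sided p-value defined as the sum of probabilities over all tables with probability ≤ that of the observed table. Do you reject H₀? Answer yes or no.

reject H₀: yes

Margins: r₁=20, r₂=9, c₁=12, c₂=17, n=29
p_obs = C(20,11)·C(9,1)/C(29,12); sum pmf over tables with pmf ≤ p_obs
p-value (two-sided) = 0.04317
At α=0.05: p < α → reject H₀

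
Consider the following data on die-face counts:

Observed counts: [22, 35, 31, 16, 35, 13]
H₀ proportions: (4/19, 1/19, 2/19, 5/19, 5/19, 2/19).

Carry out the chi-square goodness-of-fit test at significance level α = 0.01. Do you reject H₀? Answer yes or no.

reject H₀: yes

n = 152; E_i = n·p_i = [32.00, 8.00, 16.00, 40.00, 40.00, 16.00]
χ² = (22−32.00)²/32.00 + (35−8.00)²/8.00 + (31−16.00)²/16.00 + (16−40.00)²/40.00 + (35−40.00)²/40.00 + (13−16.00)²/16.00 = 123.9000
df = 5
p-value (upper-tail) = 0.00000
At α=0.01: p < α → reject H₀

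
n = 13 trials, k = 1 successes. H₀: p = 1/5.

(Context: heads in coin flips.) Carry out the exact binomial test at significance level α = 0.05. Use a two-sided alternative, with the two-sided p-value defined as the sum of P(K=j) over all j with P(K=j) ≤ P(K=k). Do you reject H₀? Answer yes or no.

reject H₀: no

Exact binomial: n=13, k=1, p₀=1/5=0.2000
P(X=j) = C(n,j)·p₀^j·(1−p₀)^(n−j); p = Σ P(X=j) over j with P(X=j) ≤ P(X=1)
p-value (two-sided) = 0.48632
At α=0.05: p ≥ α → fail to reject H₀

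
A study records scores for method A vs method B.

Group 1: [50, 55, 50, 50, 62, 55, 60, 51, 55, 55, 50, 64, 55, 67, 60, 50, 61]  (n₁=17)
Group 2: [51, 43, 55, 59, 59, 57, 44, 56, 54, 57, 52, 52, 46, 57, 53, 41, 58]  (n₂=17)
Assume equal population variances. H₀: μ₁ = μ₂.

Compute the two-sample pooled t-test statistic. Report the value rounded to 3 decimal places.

test statistic = 1.698

x̄₁=55.882, s₁=5.521, n₁=17
x̄₂=52.588, s₂=5.789, n₂=17
s_p² = [16·5.521² + 16·5.789²]/32 = 31.9963
SE = √(s_p²·(1/17+1/17)) = 1.9402
t = (55.882−52.588)/1.9402 = 1.6978
df = 32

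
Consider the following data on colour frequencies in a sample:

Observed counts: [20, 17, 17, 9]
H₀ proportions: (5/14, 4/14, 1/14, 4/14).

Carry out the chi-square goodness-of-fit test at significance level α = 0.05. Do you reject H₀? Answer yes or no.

reject H₀: yes

n = 63; E_i = n·p_i = [22.50, 18.00, 4.50, 18.00]
χ² = (20−22.50)²/22.50 + (17−18.00)²/18.00 + (17−4.50)²/4.50 + (9−18.00)²/18.00 = 39.5556
df = 3
p-value (upper-tail) = 0.00000
At α=0.05: p < α → reject H₀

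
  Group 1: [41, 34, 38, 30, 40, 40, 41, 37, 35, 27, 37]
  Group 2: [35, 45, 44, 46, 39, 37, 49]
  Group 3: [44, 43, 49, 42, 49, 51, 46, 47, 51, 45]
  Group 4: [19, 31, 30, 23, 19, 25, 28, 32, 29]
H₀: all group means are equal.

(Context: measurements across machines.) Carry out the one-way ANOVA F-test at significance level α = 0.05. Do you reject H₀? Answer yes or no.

reject H₀: yes

Group means [36.36, 42.14, 46.70, 26.22], grand mean 37.784
SSB = Σnᵢ(x̄ᵢ−x̄)² = 2153.212; SSW = ΣΣ(x−x̄ᵢ)² = 661.058
MSB = 2153.212/3 = 717.7374; MSW = 661.058/33 = 20.0321
F = MSB/MSW = 35.8294
df = (3, 33)
p-value (upper-tail) = 0.00000
At α=0.05: p < α → reject H₀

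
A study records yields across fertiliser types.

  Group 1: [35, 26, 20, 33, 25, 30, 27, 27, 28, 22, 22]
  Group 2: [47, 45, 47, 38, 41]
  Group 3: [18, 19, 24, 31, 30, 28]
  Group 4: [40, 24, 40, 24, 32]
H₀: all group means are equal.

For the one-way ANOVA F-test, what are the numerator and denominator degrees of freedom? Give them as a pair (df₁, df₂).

degrees of freedom = [3, 23]

k = 4 groups, N = 27 total
df = (k−1, N−k) = (4−1, 27−4) = (3, 23)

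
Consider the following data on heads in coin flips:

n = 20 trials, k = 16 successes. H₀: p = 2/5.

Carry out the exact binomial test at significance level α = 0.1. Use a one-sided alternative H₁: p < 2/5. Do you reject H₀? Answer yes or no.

Exact binomial: n=20, k=16, p₀=2/5=0.4000
P(X≤16) from Σ C(n,i)·p₀^i·(1−p₀)^(n−i)
p-value (one-sided, H₁ less) = 0.99995
At α=0.1: p ≥ α → fail to reject H₀

reject H₀: no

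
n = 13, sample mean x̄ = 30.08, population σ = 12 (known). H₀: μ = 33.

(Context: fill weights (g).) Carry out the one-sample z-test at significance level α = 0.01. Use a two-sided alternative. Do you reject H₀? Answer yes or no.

reject H₀: no

SE = σ/√n = 12/√13 = 3.3282
z = (x̄−μ₀)/SE = (30.08−33)/3.3282 = -0.8774
p-value (two-sided) = 0.38030
At α=0.01: p ≥ α → fail to reject H₀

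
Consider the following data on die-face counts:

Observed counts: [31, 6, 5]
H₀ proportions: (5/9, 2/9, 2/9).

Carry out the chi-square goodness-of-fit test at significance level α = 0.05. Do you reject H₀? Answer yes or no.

reject H₀: no

n = 42; E_i = n·p_i = [23.33, 9.33, 9.33]
χ² = (31−23.33)²/23.33 + (6−9.33)²/9.33 + (5−9.33)²/9.33 = 5.7214
df = 2
p-value (upper-tail) = 0.05723
At α=0.05: p ≥ α → fail to reject H₀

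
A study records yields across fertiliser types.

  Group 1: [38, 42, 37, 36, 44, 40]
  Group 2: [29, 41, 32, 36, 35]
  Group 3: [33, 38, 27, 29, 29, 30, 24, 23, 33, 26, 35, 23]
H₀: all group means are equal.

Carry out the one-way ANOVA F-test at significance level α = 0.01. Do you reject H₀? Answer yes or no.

reject H₀: yes

Group means [39.50, 34.60, 29.17], grand mean 33.043
SSB = Σnᵢ(x̄ᵢ−x̄)² = 442.590; SSW = ΣΣ(x−x̄ᵢ)² = 388.367
MSB = 442.590/2 = 221.2949; MSW = 388.367/20 = 19.4183
F = MSB/MSW = 11.3962
df = (2, 20)
p-value (upper-tail) = 0.00050
At α=0.01: p < α → reject H₀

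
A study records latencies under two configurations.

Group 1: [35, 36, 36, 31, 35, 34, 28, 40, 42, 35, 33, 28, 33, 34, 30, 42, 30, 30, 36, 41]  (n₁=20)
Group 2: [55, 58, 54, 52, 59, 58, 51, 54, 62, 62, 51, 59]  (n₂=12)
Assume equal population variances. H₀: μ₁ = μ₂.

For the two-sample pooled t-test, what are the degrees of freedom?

df = n₁ + n₂ − 2 = 20 + 12 − 2 = 30

degrees of freedom = 30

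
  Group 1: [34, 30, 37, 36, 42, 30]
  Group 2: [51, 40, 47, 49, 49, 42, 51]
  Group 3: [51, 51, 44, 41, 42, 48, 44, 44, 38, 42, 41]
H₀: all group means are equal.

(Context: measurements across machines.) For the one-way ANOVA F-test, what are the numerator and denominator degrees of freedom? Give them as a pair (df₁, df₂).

degrees of freedom = [2, 21]

k = 3 groups, N = 24 total
df = (k−1, N−k) = (3−1, 24−3) = (2, 21)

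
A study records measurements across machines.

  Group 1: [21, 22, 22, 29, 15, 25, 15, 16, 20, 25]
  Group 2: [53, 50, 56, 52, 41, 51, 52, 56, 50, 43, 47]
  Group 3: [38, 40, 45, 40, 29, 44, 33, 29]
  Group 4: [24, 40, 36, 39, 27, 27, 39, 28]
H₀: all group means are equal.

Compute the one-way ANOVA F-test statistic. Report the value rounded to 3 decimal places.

Group means [21.00, 50.09, 37.25, 32.50], grand mean 35.649
SSB = Σnᵢ(x̄ᵢ−x̄)² = 4540.023; SSW = ΣΣ(x−x̄ᵢ)² = 1006.409
MSB = 4540.023/3 = 1513.3411; MSW = 1006.409/33 = 30.4972
F = MSB/MSW = 49.6222
df = (3, 33)

test statistic = 49.622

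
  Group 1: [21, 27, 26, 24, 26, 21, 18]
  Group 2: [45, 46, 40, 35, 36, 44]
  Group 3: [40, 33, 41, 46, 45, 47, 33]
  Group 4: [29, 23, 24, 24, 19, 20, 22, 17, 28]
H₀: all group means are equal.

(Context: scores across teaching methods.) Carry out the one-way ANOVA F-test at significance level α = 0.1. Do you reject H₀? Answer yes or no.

reject H₀: yes

Group means [23.29, 41.00, 40.71, 22.89], grand mean 31.034
SSB = Σnᵢ(x̄ᵢ−x̄)² = 2269.219; SSW = ΣΣ(x−x̄ᵢ)² = 509.746
MSB = 2269.219/3 = 756.4065; MSW = 509.746/25 = 20.3898
F = MSB/MSW = 37.0972
df = (3, 25)
p-value (upper-tail) = 0.00000
At α=0.1: p < α → reject H₀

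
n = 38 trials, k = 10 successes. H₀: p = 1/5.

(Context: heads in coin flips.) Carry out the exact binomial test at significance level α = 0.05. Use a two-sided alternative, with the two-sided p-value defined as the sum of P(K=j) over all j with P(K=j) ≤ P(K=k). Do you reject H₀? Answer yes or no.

Exact binomial: n=38, k=10, p₀=1/5=0.2000
P(X=j) = C(n,j)·p₀^j·(1−p₀)^(n−j); p = Σ P(X=j) over j with P(X=j) ≤ P(X=10)
p-value (two-sided) = 0.31410
At α=0.05: p ≥ α → fail to reject H₀

reject H₀: no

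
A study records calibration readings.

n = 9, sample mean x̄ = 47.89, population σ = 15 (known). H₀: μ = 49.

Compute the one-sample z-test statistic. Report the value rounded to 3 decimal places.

SE = σ/√n = 15/√9 = 5.0000
z = (x̄−μ₀)/SE = (47.89−49)/5.0000 = -0.2220

test statistic = -0.222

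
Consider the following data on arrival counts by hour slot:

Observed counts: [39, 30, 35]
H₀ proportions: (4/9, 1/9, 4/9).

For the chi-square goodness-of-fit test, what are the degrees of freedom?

df = k − 1 = 3 − 1 = 2

degrees of freedom = 2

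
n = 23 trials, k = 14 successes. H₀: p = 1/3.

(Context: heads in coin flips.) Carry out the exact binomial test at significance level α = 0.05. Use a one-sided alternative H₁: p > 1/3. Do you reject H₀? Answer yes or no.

reject H₀: yes

Exact binomial: n=23, k=14, p₀=1/3=0.3333
P(X≥14) from Σ C(n,i)·p₀^i·(1−p₀)^(n−i)
p-value (one-sided, H₁ greater) = 0.00619
At α=0.05: p < α → reject H₀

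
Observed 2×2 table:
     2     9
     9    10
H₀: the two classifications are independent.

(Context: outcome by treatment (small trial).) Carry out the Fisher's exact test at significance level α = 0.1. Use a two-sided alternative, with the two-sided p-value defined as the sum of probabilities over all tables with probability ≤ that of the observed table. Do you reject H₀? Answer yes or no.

reject H₀: no

Margins: r₁=11, r₂=19, c₁=11, c₂=19, n=30
p_obs = C(11,2)·C(19,9)/C(30,11); sum pmf over tables with pmf ≤ p_obs
p-value (two-sided) = 0.13951
At α=0.1: p ≥ α → fail to reject H₀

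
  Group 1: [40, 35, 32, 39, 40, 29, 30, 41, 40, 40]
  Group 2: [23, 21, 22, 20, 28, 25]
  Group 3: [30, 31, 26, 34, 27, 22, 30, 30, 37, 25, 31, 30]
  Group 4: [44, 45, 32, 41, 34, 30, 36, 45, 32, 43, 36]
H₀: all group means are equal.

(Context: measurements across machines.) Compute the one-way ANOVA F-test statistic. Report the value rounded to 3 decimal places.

Group means [36.60, 23.17, 29.42, 38.00], grand mean 32.718
SSB = Σnᵢ(x̄ᵢ−x̄)² = 1135.747; SSW = ΣΣ(x−x̄ᵢ)² = 744.150
MSB = 1135.747/3 = 378.5825; MSW = 744.150/35 = 21.2614
F = MSB/MSW = 17.8061
df = (3, 35)

test statistic = 17.806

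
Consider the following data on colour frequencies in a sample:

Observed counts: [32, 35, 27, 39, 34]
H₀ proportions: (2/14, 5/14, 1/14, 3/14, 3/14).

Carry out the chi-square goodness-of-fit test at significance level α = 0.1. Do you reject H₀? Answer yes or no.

reject H₀: yes

n = 167; E_i = n·p_i = [23.86, 59.64, 11.93, 35.79, 35.79]
χ² = (32−23.86)²/23.86 + (35−59.64)²/59.64 + (27−11.93)²/11.93 + (39−35.79)²/35.79 + (34−35.79)²/35.79 = 32.3812
df = 4
p-value (upper-tail) = 0.00000
At α=0.1: p < α → reject H₀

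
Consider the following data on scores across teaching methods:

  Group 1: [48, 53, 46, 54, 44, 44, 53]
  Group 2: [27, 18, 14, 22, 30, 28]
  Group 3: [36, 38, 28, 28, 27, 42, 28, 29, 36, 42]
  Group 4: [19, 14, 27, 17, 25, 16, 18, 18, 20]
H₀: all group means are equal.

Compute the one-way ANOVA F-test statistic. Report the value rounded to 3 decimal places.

Group means [48.86, 23.17, 33.40, 19.33], grand mean 30.906
SSB = Σnᵢ(x̄ᵢ−x̄)² = 3882.628; SSW = ΣΣ(x−x̄ᵢ)² = 784.090
MSB = 3882.628/3 = 1294.2094; MSW = 784.090/28 = 28.0032
F = MSB/MSW = 46.2164
df = (3, 28)

test statistic = 46.216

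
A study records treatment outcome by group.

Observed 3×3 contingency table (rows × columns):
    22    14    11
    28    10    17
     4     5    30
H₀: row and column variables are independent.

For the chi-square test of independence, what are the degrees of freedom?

degrees of freedom = 4

df = (r−1)(c−1) = (3−1)·(3−1) = 4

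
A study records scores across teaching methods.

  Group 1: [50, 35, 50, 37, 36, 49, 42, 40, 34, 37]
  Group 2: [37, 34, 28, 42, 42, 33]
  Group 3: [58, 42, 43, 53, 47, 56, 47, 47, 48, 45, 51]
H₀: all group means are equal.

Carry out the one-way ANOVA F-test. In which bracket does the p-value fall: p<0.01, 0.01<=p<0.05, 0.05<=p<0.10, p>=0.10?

Group means [41.00, 36.00, 48.82], grand mean 43.074
SSB = Σnᵢ(x̄ᵢ−x̄)² = 706.215; SSW = ΣΣ(x−x̄ᵢ)² = 783.636
MSB = 706.215/2 = 353.1077; MSW = 783.636/24 = 32.6515
F = MSB/MSW = 10.8144
df = (2, 24)
p-value (upper-tail) = 0.00045
→ bracket: p<0.01

p-value bracket: p<0.01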